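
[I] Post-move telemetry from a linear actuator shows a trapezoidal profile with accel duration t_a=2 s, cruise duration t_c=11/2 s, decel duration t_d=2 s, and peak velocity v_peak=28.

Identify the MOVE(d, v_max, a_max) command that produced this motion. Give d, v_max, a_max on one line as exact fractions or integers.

a_max = 28/2 = 14
d_a = ½·28·2 = 28; d_c = 28·11/2 = 154
d = 2·28 + 154 = 210
t_c = 11/2 > 0 so v_max = 28

d=210 v_max=28 a_max=14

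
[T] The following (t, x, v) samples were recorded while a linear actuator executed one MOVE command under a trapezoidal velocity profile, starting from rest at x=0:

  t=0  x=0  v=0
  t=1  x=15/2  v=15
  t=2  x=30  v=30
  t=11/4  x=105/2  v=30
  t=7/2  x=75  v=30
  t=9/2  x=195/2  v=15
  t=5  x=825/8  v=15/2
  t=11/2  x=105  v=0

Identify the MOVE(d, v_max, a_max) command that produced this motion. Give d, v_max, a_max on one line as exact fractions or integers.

final state: t=11/2, x=105, v=0 → d = 105
a_max = (15−0)/(1−0) = 15
max v = 30 over t∈[2,7/2] → v_max = 30
check: 30·(2+3/2) = 105 ✓

d=105 v_max=30 a_max=15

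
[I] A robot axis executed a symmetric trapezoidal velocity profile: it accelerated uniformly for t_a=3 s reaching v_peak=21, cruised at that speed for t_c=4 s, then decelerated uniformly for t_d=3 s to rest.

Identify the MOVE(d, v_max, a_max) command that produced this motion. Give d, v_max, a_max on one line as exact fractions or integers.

a_max = 21/3 = 7
d_a = ½·21·3 = 63/2; d_c = 21·4 = 84
d = 2·63/2 + 84 = 147
t_c = 4 > 0 ⇒ limit active, v_max = 21

d=147 v_max=21 a_max=7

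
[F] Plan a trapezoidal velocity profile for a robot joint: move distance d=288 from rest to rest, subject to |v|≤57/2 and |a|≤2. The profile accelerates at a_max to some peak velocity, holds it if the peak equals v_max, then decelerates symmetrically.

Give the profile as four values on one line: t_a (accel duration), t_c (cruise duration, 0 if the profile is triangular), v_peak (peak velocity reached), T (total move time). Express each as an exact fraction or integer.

t_a=12 t_c=0 v_peak=24 T=24

(v_max)²/a_max = (57/2)²/2 = 3249/8
288 < 3249/8 → triangular
v_peak = √(288·2) = √576 = 24
t_a = 24/2 = 12; t_c = 0
T = 2·12 = 24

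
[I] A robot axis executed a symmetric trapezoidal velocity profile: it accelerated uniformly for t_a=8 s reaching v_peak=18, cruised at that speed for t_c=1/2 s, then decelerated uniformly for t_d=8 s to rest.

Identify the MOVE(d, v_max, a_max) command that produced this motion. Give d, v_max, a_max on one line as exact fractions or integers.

a_max = 18/8 = 9/4
d_a = ½·18·8 = 72; d_c = 18·1/2 = 9
d = 2·72 + 9 = 153
t_c = 1/2 > 0 ⇒ limit active, v_max = 18

d=153 v_max=18 a_max=9/4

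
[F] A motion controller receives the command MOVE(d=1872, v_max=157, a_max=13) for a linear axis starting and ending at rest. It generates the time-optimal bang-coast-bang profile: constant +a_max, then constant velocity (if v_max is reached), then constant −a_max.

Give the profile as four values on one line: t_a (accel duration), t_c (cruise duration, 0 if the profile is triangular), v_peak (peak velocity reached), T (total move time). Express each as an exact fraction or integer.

v_max²/a_max = 157²/13 = 24649/13
1872 < 24649/13 so t_c = 0
v_peak = √(1872·13) = √24336 = 156
t_a = 156/13 = 12; t_c = 0
T = 2·12 = 24

t_a=12 t_c=0 v_peak=156 T=24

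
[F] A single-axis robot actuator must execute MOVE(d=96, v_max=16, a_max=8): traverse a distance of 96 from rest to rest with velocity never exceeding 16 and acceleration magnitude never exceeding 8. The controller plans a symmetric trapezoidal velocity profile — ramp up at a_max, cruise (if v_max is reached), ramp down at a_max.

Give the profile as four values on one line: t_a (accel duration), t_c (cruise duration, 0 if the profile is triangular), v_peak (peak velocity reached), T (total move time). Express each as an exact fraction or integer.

t_a=2 t_c=4 v_peak=16 T=8

v_max²/a_max = 16²/8 = 32
96 ≥ 32 → trapezoidal
t_a = 16/8 = 2; v_peak = 16
d_cruise = 96 − 32 = 64; t_c = 64/16 = 4
T = 2·2 + 4 = 8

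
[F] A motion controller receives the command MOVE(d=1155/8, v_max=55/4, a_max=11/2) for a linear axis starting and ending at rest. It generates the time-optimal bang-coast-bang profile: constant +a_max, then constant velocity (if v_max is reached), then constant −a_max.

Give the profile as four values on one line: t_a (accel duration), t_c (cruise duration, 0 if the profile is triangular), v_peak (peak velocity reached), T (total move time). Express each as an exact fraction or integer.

vₘ²/aₘ = (55/4)²/(11/2) = 275/8
1155/8 ≥ 275/8 ⇒ cruise phase
t_a = (55/4)/(11/2) = 5/2; v_peak = 55/4
d_cruise = 1155/8 − 275/8 = 110; t_c = 110/(55/4) = 8
T = 2·5/2 + 8 = 13

t_a=5/2 t_c=8 v_peak=55/4 T=13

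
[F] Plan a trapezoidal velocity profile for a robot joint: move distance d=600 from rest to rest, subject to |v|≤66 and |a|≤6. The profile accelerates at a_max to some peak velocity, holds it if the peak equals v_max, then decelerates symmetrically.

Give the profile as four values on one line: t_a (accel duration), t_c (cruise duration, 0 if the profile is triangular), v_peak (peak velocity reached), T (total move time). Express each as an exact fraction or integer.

(v_max)²/a_max = 66²/6 = 726
600 < 726 → triangular
v_peak = √(600·6) = √3600 = 60
t_a = 60/6 = 10; t_c = 0
T = 2·10 = 20

t_a=10 t_c=0 v_peak=60 T=20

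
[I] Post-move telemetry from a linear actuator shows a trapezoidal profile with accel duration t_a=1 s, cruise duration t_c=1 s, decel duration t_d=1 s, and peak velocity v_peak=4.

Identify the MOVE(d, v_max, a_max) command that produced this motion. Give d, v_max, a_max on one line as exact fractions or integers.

d=8 v_max=4 a_max=4

a_max = 4/1 = 4
d_a = ½·4·1 = 2; d_c = 4·1 = 4
d = 2·2 + 4 = 8
t_c = 1 > 0 ⇒ limit active, v_max = 4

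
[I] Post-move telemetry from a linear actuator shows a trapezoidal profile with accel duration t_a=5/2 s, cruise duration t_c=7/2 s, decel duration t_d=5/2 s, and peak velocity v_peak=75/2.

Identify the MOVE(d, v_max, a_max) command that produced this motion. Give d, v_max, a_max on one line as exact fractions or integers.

a_max = (75/2)/(5/2) = 15
d_a = ½·75/2·5/2 = 375/8; d_c = 75/2·7/2 = 525/4
d = 2·375/8 + 525/4 = 225
t_c = 7/2 > 0 → v_max = v_peak = 75/2

d=225 v_max=75/2 a_max=15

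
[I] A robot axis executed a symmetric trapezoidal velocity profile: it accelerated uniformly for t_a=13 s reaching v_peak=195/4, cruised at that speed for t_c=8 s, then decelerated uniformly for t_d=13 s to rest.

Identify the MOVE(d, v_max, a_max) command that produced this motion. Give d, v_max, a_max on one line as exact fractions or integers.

a_max = (195/4)/13 = 15/4
d_a = ½·195/4·13 = 2535/8; d_c = 195/4·8 = 390
d = 2·2535/8 + 390 = 4095/4
t_c = 8 > 0 ⇒ limit active, v_max = 195/4

d=4095/4 v_max=195/4 a_max=15/4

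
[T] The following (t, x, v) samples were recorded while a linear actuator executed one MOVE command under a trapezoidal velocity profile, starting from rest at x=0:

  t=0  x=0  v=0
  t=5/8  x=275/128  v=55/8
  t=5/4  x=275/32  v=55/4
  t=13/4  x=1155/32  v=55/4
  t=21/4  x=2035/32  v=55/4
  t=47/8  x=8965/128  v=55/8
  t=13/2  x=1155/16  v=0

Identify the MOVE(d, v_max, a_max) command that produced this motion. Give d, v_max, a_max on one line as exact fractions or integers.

final state: t=13/2, x=1155/16, v=0 → d = 1155/16
a_max = (55/8−0)/(5/8−0) = 11
max v = 55/4 over t∈[5/4,21/4] → v_max = 55/4
check: 55/4·(5/4+4) = 1155/16 ✓

d=1155/16 v_max=55/4 a_max=11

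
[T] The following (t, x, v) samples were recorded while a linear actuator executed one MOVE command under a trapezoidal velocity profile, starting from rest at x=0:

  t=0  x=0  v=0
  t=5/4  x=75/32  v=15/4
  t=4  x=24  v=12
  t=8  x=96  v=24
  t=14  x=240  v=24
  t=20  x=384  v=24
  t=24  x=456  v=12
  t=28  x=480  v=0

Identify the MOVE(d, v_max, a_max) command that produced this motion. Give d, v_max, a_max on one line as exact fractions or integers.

final state: t=28, x=480, v=0 → d = 480
a_max = (15/4−0)/(5/4−0) = 3
max v = 24 over t∈[8,20] → v_max = 24
check: 24·(8+12) = 480 ✓

d=480 v_max=24 a_max=3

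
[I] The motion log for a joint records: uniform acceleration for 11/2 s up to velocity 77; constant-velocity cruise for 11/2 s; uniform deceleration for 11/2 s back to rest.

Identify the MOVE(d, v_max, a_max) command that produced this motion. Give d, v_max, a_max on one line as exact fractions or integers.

d=847 v_max=77 a_max=14

a_max = 77/(11/2) = 14
d_a = ½·77·11/2 = 847/4; d_c = 77·11/2 = 847/2
d = 2·847/4 + 847/2 = 847
t_c = 11/2 > 0 ⇒ limit active, v_max = 77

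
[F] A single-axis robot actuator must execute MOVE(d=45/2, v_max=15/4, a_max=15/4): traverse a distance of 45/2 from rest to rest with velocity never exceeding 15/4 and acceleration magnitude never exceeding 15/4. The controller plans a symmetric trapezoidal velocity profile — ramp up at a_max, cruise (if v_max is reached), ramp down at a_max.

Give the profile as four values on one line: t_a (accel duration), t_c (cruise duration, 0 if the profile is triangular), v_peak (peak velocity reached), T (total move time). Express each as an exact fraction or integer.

vₘ²/aₘ = (15/4)²/(15/4) = 15/4
45/2 ≥ 15/4 so v_max reached
t_a = (15/4)/(15/4) = 1; v_peak = 15/4
d_cruise = 45/2 − 15/4 = 75/4; t_c = (75/4)/(15/4) = 5
T = 2·1 + 5 = 7

t_a=1 t_c=5 v_peak=15/4 T=7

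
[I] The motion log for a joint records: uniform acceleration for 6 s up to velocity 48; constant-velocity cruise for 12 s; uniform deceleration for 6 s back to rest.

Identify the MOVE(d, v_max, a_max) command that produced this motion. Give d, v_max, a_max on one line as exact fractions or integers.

d=864 v_max=48 a_max=8

a_max = 48/6 = 8
d_a = ½·48·6 = 144; d_c = 48·12 = 576
d = 2·144 + 576 = 864
t_c = 12 > 0 → v_max = v_peak = 48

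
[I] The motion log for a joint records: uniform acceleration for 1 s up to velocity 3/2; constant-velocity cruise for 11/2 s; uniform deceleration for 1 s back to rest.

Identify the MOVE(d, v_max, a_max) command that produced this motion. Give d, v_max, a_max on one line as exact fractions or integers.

a_max = (3/2)/1 = 3/2
d_a = ½·3/2·1 = 3/4; d_c = 3/2·11/2 = 33/4
d = 2·3/4 + 33/4 = 39/4
t_c = 11/2 > 0 ⇒ limit active, v_max = 3/2

d=39/4 v_max=3/2 a_max=3/2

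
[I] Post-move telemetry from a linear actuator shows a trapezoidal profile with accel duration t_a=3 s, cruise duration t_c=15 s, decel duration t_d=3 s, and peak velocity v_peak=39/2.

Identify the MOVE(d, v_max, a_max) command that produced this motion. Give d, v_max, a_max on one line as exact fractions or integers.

a_max = (39/2)/3 = 13/2
d_a = ½·39/2·3 = 117/4; d_c = 39/2·15 = 585/2
d = 2·117/4 + 585/2 = 351
t_c = 15 > 0 → v_max = v_peak = 39/2

d=351 v_max=39/2 a_max=13/2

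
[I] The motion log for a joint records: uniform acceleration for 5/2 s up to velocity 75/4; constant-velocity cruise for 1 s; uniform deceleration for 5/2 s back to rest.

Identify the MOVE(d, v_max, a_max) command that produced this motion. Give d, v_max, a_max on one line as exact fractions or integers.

a_max = (75/4)/(5/2) = 15/2
d_a = ½·75/4·5/2 = 375/16; d_c = 75/4·1 = 75/4
d = 2·375/16 + 75/4 = 525/8
t_c = 1 > 0 so v_max = 75/4

d=525/8 v_max=75/4 a_max=15/2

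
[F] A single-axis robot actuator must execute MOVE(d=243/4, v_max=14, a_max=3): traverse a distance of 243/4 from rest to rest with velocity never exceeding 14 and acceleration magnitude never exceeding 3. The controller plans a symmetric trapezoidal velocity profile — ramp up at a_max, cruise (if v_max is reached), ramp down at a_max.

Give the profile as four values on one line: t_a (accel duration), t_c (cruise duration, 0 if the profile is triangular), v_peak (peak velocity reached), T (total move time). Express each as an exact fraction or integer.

vₘ²/aₘ = 14²/3 = 196/3
243/4 < 196/3 so t_c = 0
v_peak = √(243/4·3) = √(729/4) = 27/2
t_a = (27/2)/3 = 9/2; t_c = 0
T = 2·9/2 = 9

t_a=9/2 t_c=0 v_peak=27/2 T=9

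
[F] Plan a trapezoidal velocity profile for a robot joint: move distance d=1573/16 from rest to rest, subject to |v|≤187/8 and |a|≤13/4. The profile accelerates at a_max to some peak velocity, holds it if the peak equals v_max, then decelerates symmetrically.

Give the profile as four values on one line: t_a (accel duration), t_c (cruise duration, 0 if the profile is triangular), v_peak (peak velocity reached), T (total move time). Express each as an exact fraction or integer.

vₘ²/aₘ = (187/8)²/(13/4) = 34969/208
1573/16 < 34969/208 ⇒ no cruise
v_peak = √(1573/16·13/4) = √(20449/64) = 143/8
t_a = (143/8)/(13/4) = 11/2; t_c = 0
T = 2·11/2 = 11

t_a=11/2 t_c=0 v_peak=143/8 T=11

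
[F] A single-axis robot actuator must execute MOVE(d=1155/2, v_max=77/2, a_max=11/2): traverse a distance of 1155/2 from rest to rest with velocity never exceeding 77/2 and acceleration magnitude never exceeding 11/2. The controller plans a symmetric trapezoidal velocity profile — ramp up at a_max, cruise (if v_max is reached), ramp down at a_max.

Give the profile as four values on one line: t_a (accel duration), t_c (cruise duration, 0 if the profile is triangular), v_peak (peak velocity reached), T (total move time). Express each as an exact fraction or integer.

vₘ²/aₘ = (77/2)²/(11/2) = 539/2
1155/2 ≥ 539/2 → trapezoidal
t_a = (77/2)/(11/2) = 7; v_peak = 77/2
d_cruise = 1155/2 − 539/2 = 308; t_c = 308/(77/2) = 8
T = 2·7 + 8 = 22

t_a=7 t_c=8 v_peak=77/2 T=22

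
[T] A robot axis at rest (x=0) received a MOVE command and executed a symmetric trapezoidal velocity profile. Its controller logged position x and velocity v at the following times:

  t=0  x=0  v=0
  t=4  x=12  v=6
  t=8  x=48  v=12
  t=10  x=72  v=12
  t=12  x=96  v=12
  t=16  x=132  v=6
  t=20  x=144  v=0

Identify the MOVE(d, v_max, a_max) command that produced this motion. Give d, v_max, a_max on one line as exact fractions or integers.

final state: t=20, x=144, v=0 → d = 144
a_max = (6−0)/(4−0) = 3/2
max v = 12 over t∈[8,12] → v_max = 12
check: 12·(8+4) = 144 ✓

d=144 v_max=12 a_max=3/2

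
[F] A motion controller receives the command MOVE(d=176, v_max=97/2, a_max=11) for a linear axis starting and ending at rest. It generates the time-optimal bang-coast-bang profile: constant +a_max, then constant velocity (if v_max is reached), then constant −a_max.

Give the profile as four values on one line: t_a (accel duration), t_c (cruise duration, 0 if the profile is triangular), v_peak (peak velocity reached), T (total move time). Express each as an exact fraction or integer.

t_a=4 t_c=0 v_peak=44 T=8

v_max²/a_max = (97/2)²/11 = 9409/44
176 < 9409/44 → triangular
v_peak = √(176·11) = √1936 = 44
t_a = 44/11 = 4; t_c = 0
T = 2·4 = 8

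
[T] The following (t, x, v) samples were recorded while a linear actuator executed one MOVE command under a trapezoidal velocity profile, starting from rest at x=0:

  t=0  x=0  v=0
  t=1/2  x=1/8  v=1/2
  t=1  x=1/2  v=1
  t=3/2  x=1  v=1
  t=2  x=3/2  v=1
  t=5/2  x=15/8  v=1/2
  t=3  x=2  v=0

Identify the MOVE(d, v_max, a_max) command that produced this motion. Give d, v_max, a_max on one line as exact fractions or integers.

d=2 v_max=1 a_max=1

final state: t=3, x=2, v=0 → d = 2
a_max = (1/2−0)/(1/2−0) = 1
max v = 1 over t∈[1,2] → v_max = 1
check: 1·(1+1) = 2 ✓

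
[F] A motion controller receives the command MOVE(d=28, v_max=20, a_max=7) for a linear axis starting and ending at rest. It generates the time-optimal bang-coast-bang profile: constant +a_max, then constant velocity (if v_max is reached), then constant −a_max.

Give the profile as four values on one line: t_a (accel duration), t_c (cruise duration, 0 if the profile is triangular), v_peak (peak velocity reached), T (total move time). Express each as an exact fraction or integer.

(v_max)²/a_max = 20²/7 = 400/7
28 < 400/7 so t_c = 0
v_peak = √(28·7) = √196 = 14
t_a = 14/7 = 2; t_c = 0
T = 2·2 = 4

t_a=2 t_c=0 v_peak=14 T=4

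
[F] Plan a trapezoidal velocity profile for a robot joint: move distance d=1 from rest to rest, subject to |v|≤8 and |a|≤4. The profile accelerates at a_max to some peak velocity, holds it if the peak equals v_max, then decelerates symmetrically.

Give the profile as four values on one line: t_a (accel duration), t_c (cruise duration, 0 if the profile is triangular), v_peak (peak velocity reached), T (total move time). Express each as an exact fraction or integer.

t_a=1/2 t_c=0 v_peak=2 T=1

vₘ²/aₘ = 8²/4 = 16
1 < 16 → triangular
v_peak = √(1·4) = √4 = 2
t_a = 2/4 = 1/2; t_c = 0
T = 2·1/2 = 1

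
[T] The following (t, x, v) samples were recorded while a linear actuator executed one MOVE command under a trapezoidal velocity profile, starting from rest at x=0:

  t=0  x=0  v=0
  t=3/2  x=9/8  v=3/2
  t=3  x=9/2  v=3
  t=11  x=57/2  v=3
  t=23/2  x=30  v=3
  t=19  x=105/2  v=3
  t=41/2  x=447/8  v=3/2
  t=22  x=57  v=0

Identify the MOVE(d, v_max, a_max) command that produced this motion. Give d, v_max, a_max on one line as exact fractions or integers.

d=57 v_max=3 a_max=1

final state: t=22, x=57, v=0 → d = 57
a_max = (3/2−0)/(3/2−0) = 1
max v = 3 over t∈[3,19] → v_max = 3
check: 3·(3+16) = 57 ✓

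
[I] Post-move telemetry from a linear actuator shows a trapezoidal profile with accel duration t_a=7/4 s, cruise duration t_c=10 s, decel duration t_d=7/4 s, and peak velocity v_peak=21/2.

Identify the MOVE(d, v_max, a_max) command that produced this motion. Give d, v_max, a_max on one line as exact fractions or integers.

d=987/8 v_max=21/2 a_max=6

a_max = (21/2)/(7/4) = 6
d_a = ½·21/2·7/4 = 147/16; d_c = 21/2·10 = 105
d = 2·147/16 + 105 = 987/8
t_c = 10 > 0 so v_max = 21/2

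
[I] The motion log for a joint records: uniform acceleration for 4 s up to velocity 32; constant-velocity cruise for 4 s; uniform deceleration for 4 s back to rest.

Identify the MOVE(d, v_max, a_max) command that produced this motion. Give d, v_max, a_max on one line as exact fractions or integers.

a_max = 32/4 = 8
d_a = ½·32·4 = 64; d_c = 32·4 = 128
d = 2·64 + 128 = 256
t_c = 4 > 0 so v_max = 32

d=256 v_max=32 a_max=8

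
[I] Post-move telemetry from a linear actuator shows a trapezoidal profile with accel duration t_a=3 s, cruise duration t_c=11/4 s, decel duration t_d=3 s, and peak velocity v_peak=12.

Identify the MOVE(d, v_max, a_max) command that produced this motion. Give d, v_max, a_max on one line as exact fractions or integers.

d=69 v_max=12 a_max=4

a_max = 12/3 = 4
d_a = ½·12·3 = 18; d_c = 12·11/4 = 33
d = 2·18 + 33 = 69
t_c = 11/4 > 0 → v_max = v_peak = 12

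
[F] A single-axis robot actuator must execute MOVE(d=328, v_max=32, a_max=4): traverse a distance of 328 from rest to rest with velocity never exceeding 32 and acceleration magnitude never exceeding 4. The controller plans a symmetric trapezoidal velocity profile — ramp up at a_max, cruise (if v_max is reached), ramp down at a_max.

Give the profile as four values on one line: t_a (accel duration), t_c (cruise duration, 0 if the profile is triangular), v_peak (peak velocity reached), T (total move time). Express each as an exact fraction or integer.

(v_max)²/a_max = 32²/4 = 256
328 ≥ 256 ⇒ cruise phase
t_a = 32/4 = 8; v_peak = 32
d_cruise = 328 − 256 = 72; t_c = 72/32 = 9/4
T = 2·8 + 9/4 = 73/4

t_a=8 t_c=9/4 v_peak=32 T=73/4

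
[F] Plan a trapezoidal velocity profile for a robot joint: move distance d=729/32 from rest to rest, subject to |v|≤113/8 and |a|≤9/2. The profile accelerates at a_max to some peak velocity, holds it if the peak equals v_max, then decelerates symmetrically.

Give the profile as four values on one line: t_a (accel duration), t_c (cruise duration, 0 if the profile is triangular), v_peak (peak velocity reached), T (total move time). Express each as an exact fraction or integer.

t_a=9/4 t_c=0 v_peak=81/8 T=9/2

vₘ²/aₘ = (113/8)²/(9/2) = 12769/288
729/32 < 12769/288 → triangular
v_peak = √(729/32·9/2) = √(6561/64) = 81/8
t_a = (81/8)/(9/2) = 9/4; t_c = 0
T = 2·9/4 = 9/2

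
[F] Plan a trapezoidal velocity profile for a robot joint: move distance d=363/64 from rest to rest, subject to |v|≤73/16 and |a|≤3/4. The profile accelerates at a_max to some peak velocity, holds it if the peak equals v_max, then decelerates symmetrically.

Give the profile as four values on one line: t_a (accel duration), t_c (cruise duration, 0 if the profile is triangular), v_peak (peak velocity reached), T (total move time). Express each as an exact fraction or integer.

v_max²/a_max = (73/16)²/(3/4) = 5329/192
363/64 < 5329/192 ⇒ no cruise
v_peak = √(363/64·3/4) = √(1089/256) = 33/16
t_a = (33/16)/(3/4) = 11/4; t_c = 0
T = 2·11/4 = 11/2

t_a=11/4 t_c=0 v_peak=33/16 T=11/2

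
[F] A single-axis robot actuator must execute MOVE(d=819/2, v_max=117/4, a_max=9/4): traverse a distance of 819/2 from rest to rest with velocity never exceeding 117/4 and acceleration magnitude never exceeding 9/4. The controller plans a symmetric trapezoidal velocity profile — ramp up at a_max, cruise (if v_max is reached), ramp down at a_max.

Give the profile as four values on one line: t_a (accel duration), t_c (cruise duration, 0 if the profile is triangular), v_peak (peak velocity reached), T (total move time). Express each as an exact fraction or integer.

t_a=13 t_c=1 v_peak=117/4 T=27

(v_max)²/a_max = (117/4)²/(9/4) = 1521/4
819/2 ≥ 1521/4 so v_max reached
t_a = (117/4)/(9/4) = 13; v_peak = 117/4
d_cruise = 819/2 − 1521/4 = 117/4; t_c = (117/4)/(117/4) = 1
T = 2·13 + 1 = 27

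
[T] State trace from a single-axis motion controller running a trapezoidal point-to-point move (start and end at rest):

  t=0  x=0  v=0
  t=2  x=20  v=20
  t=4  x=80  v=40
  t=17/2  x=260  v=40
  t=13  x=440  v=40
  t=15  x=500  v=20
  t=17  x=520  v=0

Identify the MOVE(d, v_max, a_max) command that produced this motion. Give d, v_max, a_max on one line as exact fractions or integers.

d=520 v_max=40 a_max=10

final state: t=17, x=520, v=0 → d = 520
a_max = (20−0)/(2−0) = 10
max v = 40 over t∈[4,13] → v_max = 40
check: 40·(4+9) = 520 ✓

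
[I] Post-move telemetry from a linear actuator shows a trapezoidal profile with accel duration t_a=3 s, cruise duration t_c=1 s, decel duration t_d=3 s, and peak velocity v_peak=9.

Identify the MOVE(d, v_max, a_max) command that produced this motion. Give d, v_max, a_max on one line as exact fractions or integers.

d=36 v_max=9 a_max=3

a_max = 9/3 = 3
d_a = ½·9·3 = 27/2; d_c = 9·1 = 9
d = 2·27/2 + 9 = 36
t_c = 1 > 0 so v_max = 9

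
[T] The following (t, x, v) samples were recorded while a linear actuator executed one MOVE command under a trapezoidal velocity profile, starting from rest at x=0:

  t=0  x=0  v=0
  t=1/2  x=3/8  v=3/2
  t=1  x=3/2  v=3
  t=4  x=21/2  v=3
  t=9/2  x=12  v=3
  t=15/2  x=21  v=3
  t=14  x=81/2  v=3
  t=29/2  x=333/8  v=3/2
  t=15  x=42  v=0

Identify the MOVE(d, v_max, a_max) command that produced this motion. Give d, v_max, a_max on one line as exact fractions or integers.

final state: t=15, x=42, v=0 → d = 42
a_max = (3/2−0)/(1/2−0) = 3
max v = 3 over t∈[1,14] → v_max = 3
check: 3·(1+13) = 42 ✓

d=42 v_max=3 a_max=3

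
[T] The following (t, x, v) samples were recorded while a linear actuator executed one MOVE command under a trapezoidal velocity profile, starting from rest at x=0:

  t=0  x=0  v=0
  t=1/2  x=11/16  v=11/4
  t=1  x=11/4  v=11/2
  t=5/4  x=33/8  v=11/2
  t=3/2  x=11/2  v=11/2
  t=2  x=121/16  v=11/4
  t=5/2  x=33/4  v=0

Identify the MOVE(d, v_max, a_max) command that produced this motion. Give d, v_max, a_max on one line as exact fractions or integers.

d=33/4 v_max=11/2 a_max=11/2

final state: t=5/2, x=33/4, v=0 → d = 33/4
a_max = (11/4−0)/(1/2−0) = 11/2
max v = 11/2 over t∈[1,3/2] → v_max = 11/2
check: 11/2·(1+1/2) = 33/4 ✓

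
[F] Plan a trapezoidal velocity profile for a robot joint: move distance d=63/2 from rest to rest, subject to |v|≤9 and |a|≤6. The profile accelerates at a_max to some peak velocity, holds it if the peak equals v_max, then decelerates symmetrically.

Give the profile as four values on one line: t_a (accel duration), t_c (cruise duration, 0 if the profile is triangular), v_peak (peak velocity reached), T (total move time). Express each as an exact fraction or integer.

t_a=3/2 t_c=2 v_peak=9 T=5

vₘ²/aₘ = 9²/6 = 27/2
63/2 ≥ 27/2 so v_max reached
t_a = 9/6 = 3/2; v_peak = 9
d_cruise = 63/2 − 27/2 = 18; t_c = 18/9 = 2
T = 2·3/2 + 2 = 5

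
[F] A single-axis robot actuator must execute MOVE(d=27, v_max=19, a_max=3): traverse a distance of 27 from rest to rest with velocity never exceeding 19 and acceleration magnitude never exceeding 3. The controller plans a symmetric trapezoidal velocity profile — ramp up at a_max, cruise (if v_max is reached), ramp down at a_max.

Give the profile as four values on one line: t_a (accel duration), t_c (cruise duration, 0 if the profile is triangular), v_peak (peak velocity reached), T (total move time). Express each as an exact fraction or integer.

vₘ²/aₘ = 19²/3 = 361/3
27 < 361/3 → triangular
v_peak = √(27·3) = √81 = 9
t_a = 9/3 = 3; t_c = 0
T = 2·3 = 6

t_a=3 t_c=0 v_peak=9 T=6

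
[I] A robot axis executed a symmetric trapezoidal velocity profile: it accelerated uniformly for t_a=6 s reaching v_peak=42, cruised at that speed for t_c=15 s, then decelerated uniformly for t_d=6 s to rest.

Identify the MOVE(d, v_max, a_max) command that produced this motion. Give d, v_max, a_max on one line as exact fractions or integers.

a_max = 42/6 = 7
d_a = ½·42·6 = 126; d_c = 42·15 = 630
d = 2·126 + 630 = 882
t_c = 15 > 0 → v_max = v_peak = 42

d=882 v_max=42 a_max=7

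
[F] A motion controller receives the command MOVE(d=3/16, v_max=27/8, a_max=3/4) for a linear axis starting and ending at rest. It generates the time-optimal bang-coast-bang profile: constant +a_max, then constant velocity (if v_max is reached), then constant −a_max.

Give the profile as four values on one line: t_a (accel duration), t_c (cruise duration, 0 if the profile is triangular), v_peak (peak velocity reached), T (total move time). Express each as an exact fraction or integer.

t_a=1/2 t_c=0 v_peak=3/8 T=1

(v_max)²/a_max = (27/8)²/(3/4) = 243/16
3/16 < 243/16 → triangular
v_peak = √(3/16·3/4) = √(9/64) = 3/8
t_a = (3/8)/(3/4) = 1/2; t_c = 0
T = 2·1/2 = 1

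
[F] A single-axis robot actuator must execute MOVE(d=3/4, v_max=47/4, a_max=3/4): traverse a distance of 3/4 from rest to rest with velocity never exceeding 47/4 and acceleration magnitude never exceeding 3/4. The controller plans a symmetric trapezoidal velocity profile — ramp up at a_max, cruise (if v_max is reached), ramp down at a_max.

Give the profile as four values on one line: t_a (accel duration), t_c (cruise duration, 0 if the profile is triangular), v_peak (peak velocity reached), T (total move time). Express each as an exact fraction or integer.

vₘ²/aₘ = (47/4)²/(3/4) = 2209/12
3/4 < 2209/12 so t_c = 0
v_peak = √(3/4·3/4) = √(9/16) = 3/4
t_a = (3/4)/(3/4) = 1; t_c = 0
T = 2·1 = 2

t_a=1 t_c=0 v_peak=3/4 T=2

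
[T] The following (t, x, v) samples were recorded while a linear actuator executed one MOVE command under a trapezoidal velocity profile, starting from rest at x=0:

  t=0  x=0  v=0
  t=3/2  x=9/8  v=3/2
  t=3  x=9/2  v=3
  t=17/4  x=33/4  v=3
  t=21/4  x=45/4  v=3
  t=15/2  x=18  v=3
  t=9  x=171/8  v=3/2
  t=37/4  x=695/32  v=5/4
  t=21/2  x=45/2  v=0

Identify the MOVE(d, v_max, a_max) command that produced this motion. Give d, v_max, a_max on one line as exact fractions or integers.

final state: t=21/2, x=45/2, v=0 → d = 45/2
a_max = (3/2−0)/(3/2−0) = 1
max v = 3 over t∈[3,15/2] → v_max = 3
check: 3·(3+9/2) = 45/2 ✓

d=45/2 v_max=3 a_max=1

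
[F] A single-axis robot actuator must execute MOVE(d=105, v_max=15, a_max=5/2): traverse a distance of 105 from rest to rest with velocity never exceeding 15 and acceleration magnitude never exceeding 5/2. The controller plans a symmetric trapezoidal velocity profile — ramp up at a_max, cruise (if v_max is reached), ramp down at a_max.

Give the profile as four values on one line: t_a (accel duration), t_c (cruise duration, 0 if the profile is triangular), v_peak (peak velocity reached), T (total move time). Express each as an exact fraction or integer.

vₘ²/aₘ = 15²/(5/2) = 90
105 ≥ 90 → trapezoidal
t_a = 15/(5/2) = 6; v_peak = 15
d_cruise = 105 − 90 = 15; t_c = 15/15 = 1
T = 2·6 + 1 = 13

t_a=6 t_c=1 v_peak=15 T=13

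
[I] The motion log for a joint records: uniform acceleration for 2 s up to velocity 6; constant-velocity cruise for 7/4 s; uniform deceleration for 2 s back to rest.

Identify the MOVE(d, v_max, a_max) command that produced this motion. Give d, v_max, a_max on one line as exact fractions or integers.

a_max = 6/2 = 3
d_a = ½·6·2 = 6; d_c = 6·7/4 = 21/2
d = 2·6 + 21/2 = 45/2
t_c = 7/4 > 0 so v_max = 6

d=45/2 v_max=6 a_max=3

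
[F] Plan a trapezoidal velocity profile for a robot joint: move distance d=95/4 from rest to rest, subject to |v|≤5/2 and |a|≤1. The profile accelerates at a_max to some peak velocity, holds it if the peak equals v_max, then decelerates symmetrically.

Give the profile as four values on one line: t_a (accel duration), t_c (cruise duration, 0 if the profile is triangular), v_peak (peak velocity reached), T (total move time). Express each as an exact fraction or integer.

vₘ²/aₘ = (5/2)²/1 = 25/4
95/4 ≥ 25/4 → trapezoidal
t_a = (5/2)/1 = 5/2; v_peak = 5/2
d_cruise = 95/4 − 25/4 = 35/2; t_c = (35/2)/(5/2) = 7
T = 2·5/2 + 7 = 12

t_a=5/2 t_c=7 v_peak=5/2 T=12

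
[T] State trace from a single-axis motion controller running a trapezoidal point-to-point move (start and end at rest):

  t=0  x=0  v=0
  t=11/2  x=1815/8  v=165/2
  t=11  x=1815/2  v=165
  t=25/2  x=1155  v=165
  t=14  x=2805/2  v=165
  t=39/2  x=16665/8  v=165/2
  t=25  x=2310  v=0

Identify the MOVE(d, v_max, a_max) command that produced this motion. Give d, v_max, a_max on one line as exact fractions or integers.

final state: t=25, x=2310, v=0 → d = 2310
a_max = (165/2−0)/(11/2−0) = 15
max v = 165 over t∈[11,14] → v_max = 165
check: 165·(11+3) = 2310 ✓

d=2310 v_max=165 a_max=15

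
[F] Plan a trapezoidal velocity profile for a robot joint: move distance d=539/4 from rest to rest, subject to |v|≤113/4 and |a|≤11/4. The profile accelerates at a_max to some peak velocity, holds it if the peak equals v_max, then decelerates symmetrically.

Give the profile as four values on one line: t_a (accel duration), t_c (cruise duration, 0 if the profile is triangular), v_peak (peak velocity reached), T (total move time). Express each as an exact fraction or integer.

t_a=7 t_c=0 v_peak=77/4 T=14

(v_max)²/a_max = (113/4)²/(11/4) = 12769/44
539/4 < 12769/44 so t_c = 0
v_peak = √(539/4·11/4) = √(5929/16) = 77/4
t_a = (77/4)/(11/4) = 7; t_c = 0
T = 2·7 = 14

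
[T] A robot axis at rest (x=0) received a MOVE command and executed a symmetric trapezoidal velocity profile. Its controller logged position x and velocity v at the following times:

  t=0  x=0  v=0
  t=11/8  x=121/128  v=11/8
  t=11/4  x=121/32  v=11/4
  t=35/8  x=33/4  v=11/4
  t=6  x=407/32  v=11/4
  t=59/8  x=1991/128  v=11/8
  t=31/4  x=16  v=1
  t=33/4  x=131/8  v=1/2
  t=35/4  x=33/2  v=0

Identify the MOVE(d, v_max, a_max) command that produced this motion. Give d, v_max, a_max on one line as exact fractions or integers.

d=33/2 v_max=11/4 a_max=1

final state: t=35/4, x=33/2, v=0 → d = 33/2
a_max = (11/8−0)/(11/8−0) = 1
max v = 11/4 over t∈[11/4,6] → v_max = 11/4
check: 11/4·(11/4+13/4) = 33/2 ✓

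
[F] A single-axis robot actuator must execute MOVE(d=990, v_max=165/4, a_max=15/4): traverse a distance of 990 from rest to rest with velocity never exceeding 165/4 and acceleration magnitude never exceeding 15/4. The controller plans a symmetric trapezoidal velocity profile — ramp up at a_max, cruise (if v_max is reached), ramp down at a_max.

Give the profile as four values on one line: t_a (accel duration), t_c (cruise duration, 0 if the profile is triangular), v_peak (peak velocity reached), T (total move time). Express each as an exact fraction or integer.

t_a=11 t_c=13 v_peak=165/4 T=35

vₘ²/aₘ = (165/4)²/(15/4) = 1815/4
990 ≥ 1815/4 ⇒ cruise phase
t_a = (165/4)/(15/4) = 11; v_peak = 165/4
d_cruise = 990 − 1815/4 = 2145/4; t_c = (2145/4)/(165/4) = 13
T = 2·11 + 13 = 35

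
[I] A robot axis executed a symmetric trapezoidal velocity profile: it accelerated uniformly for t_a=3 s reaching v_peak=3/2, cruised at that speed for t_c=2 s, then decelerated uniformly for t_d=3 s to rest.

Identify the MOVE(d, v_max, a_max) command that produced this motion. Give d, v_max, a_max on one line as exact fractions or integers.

d=15/2 v_max=3/2 a_max=1/2

a_max = (3/2)/3 = 1/2
d_a = ½·3/2·3 = 9/4; d_c = 3/2·2 = 3
d = 2·9/4 + 3 = 15/2
t_c = 2 > 0 so v_max = 3/2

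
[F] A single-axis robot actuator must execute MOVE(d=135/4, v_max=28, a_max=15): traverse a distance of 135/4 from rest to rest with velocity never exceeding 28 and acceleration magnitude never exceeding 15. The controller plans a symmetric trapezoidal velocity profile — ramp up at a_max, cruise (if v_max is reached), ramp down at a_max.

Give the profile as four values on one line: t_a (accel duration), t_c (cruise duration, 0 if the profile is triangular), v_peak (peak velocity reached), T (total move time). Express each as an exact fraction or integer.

t_a=3/2 t_c=0 v_peak=45/2 T=3

vₘ²/aₘ = 28²/15 = 784/15
135/4 < 784/15 so t_c = 0
v_peak = √(135/4·15) = √(2025/4) = 45/2
t_a = (45/2)/15 = 3/2; t_c = 0
T = 2·3/2 = 3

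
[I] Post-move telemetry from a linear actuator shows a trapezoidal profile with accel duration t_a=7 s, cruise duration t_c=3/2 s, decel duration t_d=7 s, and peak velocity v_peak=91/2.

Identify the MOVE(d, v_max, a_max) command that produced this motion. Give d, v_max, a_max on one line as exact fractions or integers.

a_max = (91/2)/7 = 13/2
d_a = ½·91/2·7 = 637/4; d_c = 91/2·3/2 = 273/4
d = 2·637/4 + 273/4 = 1547/4
t_c = 3/2 > 0 so v_max = 91/2

d=1547/4 v_max=91/2 a_max=13/2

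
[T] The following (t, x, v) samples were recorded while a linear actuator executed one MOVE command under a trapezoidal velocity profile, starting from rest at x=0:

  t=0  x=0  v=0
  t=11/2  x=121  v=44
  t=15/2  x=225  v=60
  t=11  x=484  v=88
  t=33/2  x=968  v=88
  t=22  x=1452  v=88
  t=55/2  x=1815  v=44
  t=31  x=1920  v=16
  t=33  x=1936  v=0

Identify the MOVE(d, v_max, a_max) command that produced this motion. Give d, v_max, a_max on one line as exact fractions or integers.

final state: t=33, x=1936, v=0 → d = 1936
a_max = (44−0)/(11/2−0) = 8
max v = 88 over t∈[11,22] → v_max = 88
check: 88·(11+11) = 1936 ✓

d=1936 v_max=88 a_max=8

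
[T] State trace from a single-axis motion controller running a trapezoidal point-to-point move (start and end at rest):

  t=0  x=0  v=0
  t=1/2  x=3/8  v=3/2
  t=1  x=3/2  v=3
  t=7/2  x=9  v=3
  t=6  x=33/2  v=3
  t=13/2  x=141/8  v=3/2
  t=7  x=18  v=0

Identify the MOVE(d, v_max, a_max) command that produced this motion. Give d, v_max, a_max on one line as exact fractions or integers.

d=18 v_max=3 a_max=3

final state: t=7, x=18, v=0 → d = 18
a_max = (3/2−0)/(1/2−0) = 3
max v = 3 over t∈[1,6] → v_max = 3
check: 3·(1+5) = 18 ✓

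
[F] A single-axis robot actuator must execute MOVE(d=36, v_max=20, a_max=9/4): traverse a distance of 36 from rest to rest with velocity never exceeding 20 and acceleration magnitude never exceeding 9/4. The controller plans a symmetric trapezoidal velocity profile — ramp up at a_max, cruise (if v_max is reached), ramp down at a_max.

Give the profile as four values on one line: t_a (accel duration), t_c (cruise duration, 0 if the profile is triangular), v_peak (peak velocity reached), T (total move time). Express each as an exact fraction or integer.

v_max²/a_max = 20²/(9/4) = 1600/9
36 < 1600/9 → triangular
v_peak = √(36·9/4) = √81 = 9
t_a = 9/(9/4) = 4; t_c = 0
T = 2·4 = 8

t_a=4 t_c=0 v_peak=9 T=8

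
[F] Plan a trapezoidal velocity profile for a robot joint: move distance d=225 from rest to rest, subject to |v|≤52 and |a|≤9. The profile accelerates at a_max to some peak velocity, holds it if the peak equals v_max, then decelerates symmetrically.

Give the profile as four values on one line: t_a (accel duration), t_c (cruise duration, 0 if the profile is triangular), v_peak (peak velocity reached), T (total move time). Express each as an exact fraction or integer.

t_a=5 t_c=0 v_peak=45 T=10

v_max²/a_max = 52²/9 = 2704/9
225 < 2704/9 so t_c = 0
v_peak = √(225·9) = √2025 = 45
t_a = 45/9 = 5; t_c = 0
T = 2·5 = 10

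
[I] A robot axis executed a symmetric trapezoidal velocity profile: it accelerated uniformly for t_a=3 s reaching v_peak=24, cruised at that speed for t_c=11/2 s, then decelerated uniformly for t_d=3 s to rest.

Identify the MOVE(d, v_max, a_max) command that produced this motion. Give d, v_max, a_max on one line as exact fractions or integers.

a_max = 24/3 = 8
d_a = ½·24·3 = 36; d_c = 24·11/2 = 132
d = 2·36 + 132 = 204
t_c = 11/2 > 0 ⇒ limit active, v_max = 24

d=204 v_max=24 a_max=8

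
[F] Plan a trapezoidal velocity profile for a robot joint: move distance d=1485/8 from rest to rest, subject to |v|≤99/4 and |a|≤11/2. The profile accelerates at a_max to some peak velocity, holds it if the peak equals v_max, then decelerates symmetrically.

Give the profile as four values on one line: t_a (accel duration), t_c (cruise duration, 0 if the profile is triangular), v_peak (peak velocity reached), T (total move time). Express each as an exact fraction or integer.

vₘ²/aₘ = (99/4)²/(11/2) = 891/8
1485/8 ≥ 891/8 → trapezoidal
t_a = (99/4)/(11/2) = 9/2; v_peak = 99/4
d_cruise = 1485/8 − 891/8 = 297/4; t_c = (297/4)/(99/4) = 3
T = 2·9/2 + 3 = 12

t_a=9/2 t_c=3 v_peak=99/4 T=12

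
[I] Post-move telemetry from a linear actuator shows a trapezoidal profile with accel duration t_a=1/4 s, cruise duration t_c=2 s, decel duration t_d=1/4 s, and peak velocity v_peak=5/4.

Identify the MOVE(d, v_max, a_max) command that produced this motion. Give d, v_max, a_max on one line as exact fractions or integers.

a_max = (5/4)/(1/4) = 5
d_a = ½·5/4·1/4 = 5/32; d_c = 5/4·2 = 5/2
d = 2·5/32 + 5/2 = 45/16
t_c = 2 > 0 so v_max = 5/4

d=45/16 v_max=5/4 a_max=5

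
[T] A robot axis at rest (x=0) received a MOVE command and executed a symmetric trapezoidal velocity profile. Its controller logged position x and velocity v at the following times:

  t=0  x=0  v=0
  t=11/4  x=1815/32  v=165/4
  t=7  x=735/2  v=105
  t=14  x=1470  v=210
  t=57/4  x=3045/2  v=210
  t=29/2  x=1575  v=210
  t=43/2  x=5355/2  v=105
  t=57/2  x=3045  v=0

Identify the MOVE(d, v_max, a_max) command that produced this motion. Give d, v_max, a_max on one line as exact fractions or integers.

final state: t=57/2, x=3045, v=0 → d = 3045
a_max = (165/4−0)/(11/4−0) = 15
max v = 210 over t∈[14,29/2] → v_max = 210
check: 210·(14+1/2) = 3045 ✓

d=3045 v_max=210 a_max=15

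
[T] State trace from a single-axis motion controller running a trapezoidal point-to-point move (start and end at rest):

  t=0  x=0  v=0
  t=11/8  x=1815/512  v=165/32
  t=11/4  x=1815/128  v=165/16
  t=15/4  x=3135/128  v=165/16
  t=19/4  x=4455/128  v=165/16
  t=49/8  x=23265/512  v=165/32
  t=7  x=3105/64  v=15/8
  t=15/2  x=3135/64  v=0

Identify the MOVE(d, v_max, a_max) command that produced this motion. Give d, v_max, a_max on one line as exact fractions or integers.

final state: t=15/2, x=3135/64, v=0 → d = 3135/64
a_max = (165/32−0)/(11/8−0) = 15/4
max v = 165/16 over t∈[11/4,19/4] → v_max = 165/16
check: 165/16·(11/4+2) = 3135/64 ✓

d=3135/64 v_max=165/16 a_max=15/4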